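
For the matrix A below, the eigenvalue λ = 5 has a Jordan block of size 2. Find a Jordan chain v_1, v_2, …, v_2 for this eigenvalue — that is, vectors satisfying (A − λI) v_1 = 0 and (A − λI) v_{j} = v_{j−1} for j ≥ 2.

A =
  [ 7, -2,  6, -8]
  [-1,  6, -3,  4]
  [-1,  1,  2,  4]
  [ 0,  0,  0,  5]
A Jordan chain for λ = 5 of length 2:
v_1 = (2, -1, -1, 0)ᵀ
v_2 = (1, 0, 0, 0)ᵀ

Let N = A − (5)·I. We want v_2 with N^2 v_2 = 0 but N^1 v_2 ≠ 0; then v_{j-1} := N · v_j for j = 2, …, 2.

Pick v_2 = (1, 0, 0, 0)ᵀ.
Then v_1 = N · v_2 = (2, -1, -1, 0)ᵀ.

Sanity check: (A − (5)·I) v_1 = (0, 0, 0, 0)ᵀ = 0. ✓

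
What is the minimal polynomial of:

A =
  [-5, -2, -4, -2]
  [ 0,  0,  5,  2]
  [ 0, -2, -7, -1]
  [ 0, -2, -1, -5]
x^4 + 17*x^3 + 108*x^2 + 304*x + 320

The characteristic polynomial is χ_A(x) = (x + 4)^3*(x + 5), so the eigenvalues are known. The minimal polynomial is
  m_A(x) = Π_λ (x − λ)^{k_λ}
where k_λ is the size of the *largest* Jordan block for λ (equivalently, the smallest k with (A − λI)^k v = 0 for every generalised eigenvector v of λ).

  λ = -5: largest Jordan block has size 1, contributing (x + 5)
  λ = -4: largest Jordan block has size 3, contributing (x + 4)^3

So m_A(x) = (x + 4)^3*(x + 5) = x^4 + 17*x^3 + 108*x^2 + 304*x + 320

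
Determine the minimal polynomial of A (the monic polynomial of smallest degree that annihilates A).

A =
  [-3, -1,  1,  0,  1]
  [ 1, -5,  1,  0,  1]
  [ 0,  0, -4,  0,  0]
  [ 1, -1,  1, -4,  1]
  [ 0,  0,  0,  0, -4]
x^2 + 8*x + 16

The characteristic polynomial is χ_A(x) = (x + 4)^5, so the eigenvalues are known. The minimal polynomial is
  m_A(x) = Π_λ (x − λ)^{k_λ}
where k_λ is the size of the *largest* Jordan block for λ (equivalently, the smallest k with (A − λI)^k v = 0 for every generalised eigenvector v of λ).

  λ = -4: largest Jordan block has size 2, contributing (x + 4)^2

So m_A(x) = (x + 4)^2 = x^2 + 8*x + 16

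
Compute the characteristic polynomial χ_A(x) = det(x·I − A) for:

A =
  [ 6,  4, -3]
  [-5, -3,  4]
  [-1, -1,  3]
x^3 - 6*x^2 + 12*x - 8

Expanding det(x·I − A) (e.g. by cofactor expansion or by noting that A is similar to its Jordan form J, which has the same characteristic polynomial as A) gives
  χ_A(x) = x^3 - 6*x^2 + 12*x - 8
which factors as (x - 2)^3. The eigenvalues (with algebraic multiplicities) are λ = 2 with multiplicity 3.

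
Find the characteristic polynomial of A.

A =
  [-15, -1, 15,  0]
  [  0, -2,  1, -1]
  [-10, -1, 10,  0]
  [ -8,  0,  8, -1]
x^4 + 8*x^3 + 18*x^2 + 16*x + 5

Expanding det(x·I − A) (e.g. by cofactor expansion or by noting that A is similar to its Jordan form J, which has the same characteristic polynomial as A) gives
  χ_A(x) = x^4 + 8*x^3 + 18*x^2 + 16*x + 5
which factors as (x + 1)^3*(x + 5). The eigenvalues (with algebraic multiplicities) are λ = -5 with multiplicity 1, λ = -1 with multiplicity 3.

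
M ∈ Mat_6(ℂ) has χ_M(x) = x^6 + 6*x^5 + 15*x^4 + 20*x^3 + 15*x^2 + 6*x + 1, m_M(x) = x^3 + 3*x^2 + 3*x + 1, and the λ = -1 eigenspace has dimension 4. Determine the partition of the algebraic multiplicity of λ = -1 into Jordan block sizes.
Block sizes for λ = -1: [3, 1, 1, 1]

Step 1 — from the characteristic polynomial, algebraic multiplicity of λ = -1 is 6. From dim ker(M − (-1)·I) = 4, there are exactly 4 Jordan blocks for λ = -1.
Step 2 — from the minimal polynomial, the factor (x + 1)^3 tells us the largest block for λ = -1 has size 3.
Step 3 — with total size 6, 4 blocks, and largest block 3, the block sizes (in nonincreasing order) are [3, 1, 1, 1].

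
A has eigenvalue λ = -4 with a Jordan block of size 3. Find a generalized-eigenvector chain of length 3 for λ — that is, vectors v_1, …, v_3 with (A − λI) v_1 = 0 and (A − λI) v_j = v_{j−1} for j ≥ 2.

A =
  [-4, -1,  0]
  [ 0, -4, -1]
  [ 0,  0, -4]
A Jordan chain for λ = -4 of length 3:
v_1 = (1, 0, 0)ᵀ
v_2 = (0, -1, 0)ᵀ
v_3 = (0, 0, 1)ᵀ

Let N = A − (-4)·I. We want v_3 with N^3 v_3 = 0 but N^2 v_3 ≠ 0; then v_{j-1} := N · v_j for j = 3, …, 2.

Pick v_3 = (0, 0, 1)ᵀ.
Then v_2 = N · v_3 = (0, -1, 0)ᵀ.
Then v_1 = N · v_2 = (1, 0, 0)ᵀ.

Sanity check: (A − (-4)·I) v_1 = (0, 0, 0)ᵀ = 0. ✓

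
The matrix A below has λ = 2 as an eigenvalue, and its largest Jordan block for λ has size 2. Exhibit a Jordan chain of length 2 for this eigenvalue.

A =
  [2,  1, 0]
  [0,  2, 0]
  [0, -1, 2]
A Jordan chain for λ = 2 of length 2:
v_1 = (1, 0, -1)ᵀ
v_2 = (0, 1, 0)ᵀ

Let N = A − (2)·I. We want v_2 with N^2 v_2 = 0 but N^1 v_2 ≠ 0; then v_{j-1} := N · v_j for j = 2, …, 2.

Pick v_2 = (0, 1, 0)ᵀ.
Then v_1 = N · v_2 = (1, 0, -1)ᵀ.

Sanity check: (A − (2)·I) v_1 = (0, 0, 0)ᵀ = 0. ✓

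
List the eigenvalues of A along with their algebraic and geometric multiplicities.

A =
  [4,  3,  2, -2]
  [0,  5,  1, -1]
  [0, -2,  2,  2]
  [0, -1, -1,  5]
λ = 4: alg = 4, geom = 2

Step 1 — factor the characteristic polynomial to read off the algebraic multiplicities:
  χ_A(x) = (x - 4)^4

Step 2 — compute geometric multiplicities via the rank-nullity identity g(λ) = n − rank(A − λI):
  rank(A − (4)·I) = 2, so dim ker(A − (4)·I) = n − 2 = 2

Summary:
  λ = 4: algebraic multiplicity = 4, geometric multiplicity = 2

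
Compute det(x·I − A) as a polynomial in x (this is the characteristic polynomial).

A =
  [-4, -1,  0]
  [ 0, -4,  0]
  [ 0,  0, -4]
x^3 + 12*x^2 + 48*x + 64

Expanding det(x·I − A) (e.g. by cofactor expansion or by noting that A is similar to its Jordan form J, which has the same characteristic polynomial as A) gives
  χ_A(x) = x^3 + 12*x^2 + 48*x + 64
which factors as (x + 4)^3. The eigenvalues (with algebraic multiplicities) are λ = -4 with multiplicity 3.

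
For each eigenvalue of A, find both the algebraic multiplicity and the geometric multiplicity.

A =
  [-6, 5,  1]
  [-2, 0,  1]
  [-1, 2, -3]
λ = -3: alg = 3, geom = 1

Step 1 — factor the characteristic polynomial to read off the algebraic multiplicities:
  χ_A(x) = (x + 3)^3

Step 2 — compute geometric multiplicities via the rank-nullity identity g(λ) = n − rank(A − λI):
  rank(A − (-3)·I) = 2, so dim ker(A − (-3)·I) = n − 2 = 1

Summary:
  λ = -3: algebraic multiplicity = 3, geometric multiplicity = 1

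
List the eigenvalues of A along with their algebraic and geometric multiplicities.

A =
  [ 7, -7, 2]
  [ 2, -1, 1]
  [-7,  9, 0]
λ = 2: alg = 3, geom = 1

Step 1 — factor the characteristic polynomial to read off the algebraic multiplicities:
  χ_A(x) = (x - 2)^3

Step 2 — compute geometric multiplicities via the rank-nullity identity g(λ) = n − rank(A − λI):
  rank(A − (2)·I) = 2, so dim ker(A − (2)·I) = n − 2 = 1

Summary:
  λ = 2: algebraic multiplicity = 3, geometric multiplicity = 1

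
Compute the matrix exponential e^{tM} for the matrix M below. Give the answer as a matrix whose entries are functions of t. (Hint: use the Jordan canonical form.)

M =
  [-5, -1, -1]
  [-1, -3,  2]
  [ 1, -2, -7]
e^{tM} =
  [exp(-5*t), -t*exp(-5*t), -t*exp(-5*t)]
  [-t*exp(-5*t), t^2*exp(-5*t)/2 + 2*t*exp(-5*t) + exp(-5*t), t^2*exp(-5*t)/2 + 2*t*exp(-5*t)]
  [t*exp(-5*t), -t^2*exp(-5*t)/2 - 2*t*exp(-5*t), -t^2*exp(-5*t)/2 - 2*t*exp(-5*t) + exp(-5*t)]

Strategy: write M = P · J · P⁻¹ where J is a Jordan canonical form, so e^{tM} = P · e^{tJ} · P⁻¹, and e^{tJ} can be computed block-by-block.

M has Jordan form
J =
  [-5,  1,  0]
  [ 0, -5,  1]
  [ 0,  0, -5]
(up to reordering of blocks).

Per-block formulas:
  For a 3×3 Jordan block J_3(-5): exp(t · J_3(-5)) = e^(-5t)·(I + t·N + (t^2/2)·N^2), where N is the 3×3 nilpotent shift.

After assembling e^{tJ} and conjugating by P, we get:

e^{tM} =
  [exp(-5*t), -t*exp(-5*t), -t*exp(-5*t)]
  [-t*exp(-5*t), t^2*exp(-5*t)/2 + 2*t*exp(-5*t) + exp(-5*t), t^2*exp(-5*t)/2 + 2*t*exp(-5*t)]
  [t*exp(-5*t), -t^2*exp(-5*t)/2 - 2*t*exp(-5*t), -t^2*exp(-5*t)/2 - 2*t*exp(-5*t) + exp(-5*t)]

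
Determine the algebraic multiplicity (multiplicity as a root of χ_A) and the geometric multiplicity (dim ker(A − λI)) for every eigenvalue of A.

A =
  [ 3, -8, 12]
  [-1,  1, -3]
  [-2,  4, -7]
λ = -1: alg = 3, geom = 2

Step 1 — factor the characteristic polynomial to read off the algebraic multiplicities:
  χ_A(x) = (x + 1)^3

Step 2 — compute geometric multiplicities via the rank-nullity identity g(λ) = n − rank(A − λI):
  rank(A − (-1)·I) = 1, so dim ker(A − (-1)·I) = n − 1 = 2

Summary:
  λ = -1: algebraic multiplicity = 3, geometric multiplicity = 2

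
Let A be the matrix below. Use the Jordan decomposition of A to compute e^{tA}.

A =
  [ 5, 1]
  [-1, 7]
e^{tA} =
  [-t*exp(6*t) + exp(6*t), t*exp(6*t)]
  [-t*exp(6*t), t*exp(6*t) + exp(6*t)]

Strategy: write A = P · J · P⁻¹ where J is a Jordan canonical form, so e^{tA} = P · e^{tJ} · P⁻¹, and e^{tJ} can be computed block-by-block.

A has Jordan form
J =
  [6, 1]
  [0, 6]
(up to reordering of blocks).

Per-block formulas:
  For a 2×2 Jordan block J_2(6): exp(t · J_2(6)) = e^(6t)·(I + t·N), where N is the 2×2 nilpotent shift.

After assembling e^{tJ} and conjugating by P, we get:

e^{tA} =
  [-t*exp(6*t) + exp(6*t), t*exp(6*t)]
  [-t*exp(6*t), t*exp(6*t) + exp(6*t)]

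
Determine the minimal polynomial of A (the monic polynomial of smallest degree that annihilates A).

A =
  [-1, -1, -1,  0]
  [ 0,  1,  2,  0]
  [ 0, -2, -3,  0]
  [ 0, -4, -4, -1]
x^2 + 2*x + 1

The characteristic polynomial is χ_A(x) = (x + 1)^4, so the eigenvalues are known. The minimal polynomial is
  m_A(x) = Π_λ (x − λ)^{k_λ}
where k_λ is the size of the *largest* Jordan block for λ (equivalently, the smallest k with (A − λI)^k v = 0 for every generalised eigenvector v of λ).

  λ = -1: largest Jordan block has size 2, contributing (x + 1)^2

So m_A(x) = (x + 1)^2 = x^2 + 2*x + 1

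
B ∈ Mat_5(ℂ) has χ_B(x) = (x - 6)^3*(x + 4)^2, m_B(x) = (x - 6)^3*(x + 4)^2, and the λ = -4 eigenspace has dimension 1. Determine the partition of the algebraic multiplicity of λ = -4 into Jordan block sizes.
Block sizes for λ = -4: [2]

Step 1 — from the characteristic polynomial, algebraic multiplicity of λ = -4 is 2. From dim ker(B − (-4)·I) = 1, there are exactly 1 Jordan blocks for λ = -4.
Step 2 — from the minimal polynomial, the factor (x + 4)^2 tells us the largest block for λ = -4 has size 2.
Step 3 — with total size 2, 1 blocks, and largest block 2, the block sizes (in nonincreasing order) are [2].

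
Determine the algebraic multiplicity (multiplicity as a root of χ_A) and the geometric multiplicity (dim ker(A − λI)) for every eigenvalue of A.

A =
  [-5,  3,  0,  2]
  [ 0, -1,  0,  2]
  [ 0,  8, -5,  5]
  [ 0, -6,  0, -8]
λ = -5: alg = 3, geom = 2; λ = -4: alg = 1, geom = 1

Step 1 — factor the characteristic polynomial to read off the algebraic multiplicities:
  χ_A(x) = (x + 4)*(x + 5)^3

Step 2 — compute geometric multiplicities via the rank-nullity identity g(λ) = n − rank(A − λI):
  rank(A − (-5)·I) = 2, so dim ker(A − (-5)·I) = n − 2 = 2
  rank(A − (-4)·I) = 3, so dim ker(A − (-4)·I) = n − 3 = 1

Summary:
  λ = -5: algebraic multiplicity = 3, geometric multiplicity = 2
  λ = -4: algebraic multiplicity = 1, geometric multiplicity = 1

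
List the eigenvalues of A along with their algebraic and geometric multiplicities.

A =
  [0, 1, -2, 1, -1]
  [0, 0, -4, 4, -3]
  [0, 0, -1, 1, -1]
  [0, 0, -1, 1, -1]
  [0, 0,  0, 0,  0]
λ = 0: alg = 5, geom = 2

Step 1 — factor the characteristic polynomial to read off the algebraic multiplicities:
  χ_A(x) = x^5

Step 2 — compute geometric multiplicities via the rank-nullity identity g(λ) = n − rank(A − λI):
  rank(A − (0)·I) = 3, so dim ker(A − (0)·I) = n − 3 = 2

Summary:
  λ = 0: algebraic multiplicity = 5, geometric multiplicity = 2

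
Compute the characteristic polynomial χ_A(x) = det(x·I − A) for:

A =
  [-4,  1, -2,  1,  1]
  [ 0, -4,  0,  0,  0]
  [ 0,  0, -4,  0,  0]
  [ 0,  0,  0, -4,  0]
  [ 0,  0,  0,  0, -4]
x^5 + 20*x^4 + 160*x^3 + 640*x^2 + 1280*x + 1024

Expanding det(x·I − A) (e.g. by cofactor expansion or by noting that A is similar to its Jordan form J, which has the same characteristic polynomial as A) gives
  χ_A(x) = x^5 + 20*x^4 + 160*x^3 + 640*x^2 + 1280*x + 1024
which factors as (x + 4)^5. The eigenvalues (with algebraic multiplicities) are λ = -4 with multiplicity 5.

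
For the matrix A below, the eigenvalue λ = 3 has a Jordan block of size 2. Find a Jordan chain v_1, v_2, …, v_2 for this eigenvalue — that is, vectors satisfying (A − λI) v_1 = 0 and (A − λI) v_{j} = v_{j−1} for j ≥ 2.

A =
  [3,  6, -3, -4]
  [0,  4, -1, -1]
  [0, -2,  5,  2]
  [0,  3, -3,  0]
A Jordan chain for λ = 3 of length 2:
v_1 = (6, 1, -2, 3)ᵀ
v_2 = (0, 1, 0, 0)ᵀ

Let N = A − (3)·I. We want v_2 with N^2 v_2 = 0 but N^1 v_2 ≠ 0; then v_{j-1} := N · v_j for j = 2, …, 2.

Pick v_2 = (0, 1, 0, 0)ᵀ.
Then v_1 = N · v_2 = (6, 1, -2, 3)ᵀ.

Sanity check: (A − (3)·I) v_1 = (0, 0, 0, 0)ᵀ = 0. ✓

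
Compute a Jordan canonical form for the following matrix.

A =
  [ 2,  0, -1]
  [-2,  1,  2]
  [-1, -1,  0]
J_3(1)

The characteristic polynomial is
  det(x·I − A) = x^3 - 3*x^2 + 3*x - 1 = (x - 1)^3

Eigenvalues and multiplicities (the geometric multiplicity of λ is n − rank(A − λI), which equals the number of Jordan blocks for λ):
  λ = 1: algebraic multiplicity = 3, geometric multiplicity = 1

Determining the block sizes for each eigenvalue:
  λ = 1: one block (gm = 1), so the single block has size am = 3 → block sizes [3]

Assembling the blocks gives a Jordan form
J =
  [1, 1, 0]
  [0, 1, 1]
  [0, 0, 1]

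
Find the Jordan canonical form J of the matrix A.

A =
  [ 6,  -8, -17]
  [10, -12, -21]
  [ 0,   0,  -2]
J_1(-4) ⊕ J_2(-2)

The characteristic polynomial is
  det(x·I − A) = x^3 + 8*x^2 + 20*x + 16 = (x + 2)^2*(x + 4)

Eigenvalues and multiplicities (the geometric multiplicity of λ is n − rank(A − λI), which equals the number of Jordan blocks for λ):
  λ = -4: algebraic multiplicity = 1, geometric multiplicity = 1
  λ = -2: algebraic multiplicity = 2, geometric multiplicity = 1

Determining the block sizes for each eigenvalue:
  λ = -4: one block (gm = 1), so the single block has size am = 1 → block sizes [1]
  λ = -2: one block (gm = 1), so the single block has size am = 2 → block sizes [2]

Assembling the blocks gives a Jordan form
J =
  [-4,  0,  0]
  [ 0, -2,  1]
  [ 0,  0, -2]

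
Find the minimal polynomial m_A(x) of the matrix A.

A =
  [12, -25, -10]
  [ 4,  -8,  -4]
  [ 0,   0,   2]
x^2 - 4*x + 4

The characteristic polynomial is χ_A(x) = (x - 2)^3, so the eigenvalues are known. The minimal polynomial is
  m_A(x) = Π_λ (x − λ)^{k_λ}
where k_λ is the size of the *largest* Jordan block for λ (equivalently, the smallest k with (A − λI)^k v = 0 for every generalised eigenvector v of λ).

  λ = 2: largest Jordan block has size 2, contributing (x − 2)^2

So m_A(x) = (x - 2)^2 = x^2 - 4*x + 4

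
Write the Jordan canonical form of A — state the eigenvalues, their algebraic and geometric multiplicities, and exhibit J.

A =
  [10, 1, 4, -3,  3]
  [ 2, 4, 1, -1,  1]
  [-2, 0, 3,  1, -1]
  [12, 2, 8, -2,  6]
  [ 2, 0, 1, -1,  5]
J_2(4) ⊕ J_2(4) ⊕ J_1(4)

The characteristic polynomial is
  det(x·I − A) = x^5 - 20*x^4 + 160*x^3 - 640*x^2 + 1280*x - 1024 = (x - 4)^5

Eigenvalues and multiplicities (the geometric multiplicity of λ is n − rank(A − λI), which equals the number of Jordan blocks for λ):
  λ = 4: algebraic multiplicity = 5, geometric multiplicity = 3

Determining the block sizes for each eigenvalue:
  λ = 4: with am = 5 and gm = 3, the partition is not yet determined (e.g. several partitions of 5 into 3 parts exist). Let N = A − (4)·I. Computing rank(N^1) = 2, rank(N^2) = 0; the number of blocks of size ≥ j is rank(N^{j−1}) − rank(N^j), giving [3, 2]. So we have 2 block(s) of size 2, 1 block(s) of size 1 → block sizes [2, 2, 1]

Assembling the blocks gives a Jordan form
J =
  [4, 1, 0, 0, 0]
  [0, 4, 0, 0, 0]
  [0, 0, 4, 1, 0]
  [0, 0, 0, 4, 0]
  [0, 0, 0, 0, 4]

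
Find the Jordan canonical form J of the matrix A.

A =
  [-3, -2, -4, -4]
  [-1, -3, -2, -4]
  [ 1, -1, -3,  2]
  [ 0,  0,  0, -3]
J_3(-3) ⊕ J_1(-3)

The characteristic polynomial is
  det(x·I − A) = x^4 + 12*x^3 + 54*x^2 + 108*x + 81 = (x + 3)^4

Eigenvalues and multiplicities (the geometric multiplicity of λ is n − rank(A − λI), which equals the number of Jordan blocks for λ):
  λ = -3: algebraic multiplicity = 4, geometric multiplicity = 2

Determining the block sizes for each eigenvalue:
  λ = -3: with am = 4 and gm = 2, the partition is not yet determined (e.g. several partitions of 4 into 2 parts exist). Let N = A − (-3)·I. Computing rank(N^1) = 2, rank(N^2) = 1, rank(N^3) = 0; the number of blocks of size ≥ j is rank(N^{j−1}) − rank(N^j), giving [2, 1, 1]. So we have 1 block(s) of size 3, 1 block(s) of size 1 → block sizes [3, 1]

Assembling the blocks gives a Jordan form
J =
  [-3,  1,  0,  0]
  [ 0, -3,  1,  0]
  [ 0,  0, -3,  0]
  [ 0,  0,  0, -3]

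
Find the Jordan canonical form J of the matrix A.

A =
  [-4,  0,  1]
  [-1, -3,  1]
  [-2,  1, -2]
J_3(-3)

The characteristic polynomial is
  det(x·I − A) = x^3 + 9*x^2 + 27*x + 27 = (x + 3)^3

Eigenvalues and multiplicities (the geometric multiplicity of λ is n − rank(A − λI), which equals the number of Jordan blocks for λ):
  λ = -3: algebraic multiplicity = 3, geometric multiplicity = 1

Determining the block sizes for each eigenvalue:
  λ = -3: one block (gm = 1), so the single block has size am = 3 → block sizes [3]

Assembling the blocks gives a Jordan form
J =
  [-3,  1,  0]
  [ 0, -3,  1]
  [ 0,  0, -3]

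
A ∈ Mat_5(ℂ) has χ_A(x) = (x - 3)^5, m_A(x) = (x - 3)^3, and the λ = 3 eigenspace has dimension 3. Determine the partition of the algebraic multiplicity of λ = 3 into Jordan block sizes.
Block sizes for λ = 3: [3, 1, 1]

Step 1 — from the characteristic polynomial, algebraic multiplicity of λ = 3 is 5. From dim ker(A − (3)·I) = 3, there are exactly 3 Jordan blocks for λ = 3.
Step 2 — from the minimal polynomial, the factor (x − 3)^3 tells us the largest block for λ = 3 has size 3.
Step 3 — with total size 5, 3 blocks, and largest block 3, the block sizes (in nonincreasing order) are [3, 1, 1].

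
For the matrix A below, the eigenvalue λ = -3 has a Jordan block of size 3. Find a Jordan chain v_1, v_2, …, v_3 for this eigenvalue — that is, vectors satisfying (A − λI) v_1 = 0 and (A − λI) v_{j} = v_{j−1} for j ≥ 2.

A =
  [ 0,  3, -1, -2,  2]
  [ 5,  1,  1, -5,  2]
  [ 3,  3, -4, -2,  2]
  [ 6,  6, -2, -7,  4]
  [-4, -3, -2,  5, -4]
A Jordan chain for λ = -3 of length 3:
v_1 = (1, 2, 1, 2, -2)ᵀ
v_2 = (0, 1, 0, 0, -1)ᵀ
v_3 = (1, -1, 0, 0, 0)ᵀ

Let N = A − (-3)·I. We want v_3 with N^3 v_3 = 0 but N^2 v_3 ≠ 0; then v_{j-1} := N · v_j for j = 3, …, 2.

Pick v_3 = (1, -1, 0, 0, 0)ᵀ.
Then v_2 = N · v_3 = (0, 1, 0, 0, -1)ᵀ.
Then v_1 = N · v_2 = (1, 2, 1, 2, -2)ᵀ.

Sanity check: (A − (-3)·I) v_1 = (0, 0, 0, 0, 0)ᵀ = 0. ✓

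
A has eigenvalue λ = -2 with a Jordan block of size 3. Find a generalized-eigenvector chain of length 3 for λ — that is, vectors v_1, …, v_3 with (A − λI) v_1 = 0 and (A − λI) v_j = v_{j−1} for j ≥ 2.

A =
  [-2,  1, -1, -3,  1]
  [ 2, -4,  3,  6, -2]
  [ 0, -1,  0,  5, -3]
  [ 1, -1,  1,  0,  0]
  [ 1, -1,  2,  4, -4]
A Jordan chain for λ = -2 of length 3:
v_1 = (1, -1, -2, 0, -1)ᵀ
v_2 = (1, -2, -1, -1, -1)ᵀ
v_3 = (0, 1, 0, 0, 0)ᵀ

Let N = A − (-2)·I. We want v_3 with N^3 v_3 = 0 but N^2 v_3 ≠ 0; then v_{j-1} := N · v_j for j = 3, …, 2.

Pick v_3 = (0, 1, 0, 0, 0)ᵀ.
Then v_2 = N · v_3 = (1, -2, -1, -1, -1)ᵀ.
Then v_1 = N · v_2 = (1, -1, -2, 0, -1)ᵀ.

Sanity check: (A − (-2)·I) v_1 = (0, 0, 0, 0, 0)ᵀ = 0. ✓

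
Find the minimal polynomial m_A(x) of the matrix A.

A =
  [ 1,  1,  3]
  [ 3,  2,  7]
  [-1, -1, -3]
x^3

The characteristic polynomial is χ_A(x) = x^3, so the eigenvalues are known. The minimal polynomial is
  m_A(x) = Π_λ (x − λ)^{k_λ}
where k_λ is the size of the *largest* Jordan block for λ (equivalently, the smallest k with (A − λI)^k v = 0 for every generalised eigenvector v of λ).

  λ = 0: largest Jordan block has size 3, contributing (x − 0)^3

So m_A(x) = x^3 = x^3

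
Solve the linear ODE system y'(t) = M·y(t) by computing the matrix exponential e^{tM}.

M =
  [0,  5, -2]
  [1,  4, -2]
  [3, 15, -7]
e^{tM} =
  [t*exp(-t) + exp(-t), 5*t*exp(-t), -2*t*exp(-t)]
  [t*exp(-t), 5*t*exp(-t) + exp(-t), -2*t*exp(-t)]
  [3*t*exp(-t), 15*t*exp(-t), -6*t*exp(-t) + exp(-t)]

Strategy: write M = P · J · P⁻¹ where J is a Jordan canonical form, so e^{tM} = P · e^{tJ} · P⁻¹, and e^{tJ} can be computed block-by-block.

M has Jordan form
J =
  [-1,  1,  0]
  [ 0, -1,  0]
  [ 0,  0, -1]
(up to reordering of blocks).

Per-block formulas:
  For a 2×2 Jordan block J_2(-1): exp(t · J_2(-1)) = e^(-1t)·(I + t·N), where N is the 2×2 nilpotent shift.
  For a 1×1 block at λ = -1: exp(t · [-1]) = [e^(-1t)].

After assembling e^{tJ} and conjugating by P, we get:

e^{tM} =
  [t*exp(-t) + exp(-t), 5*t*exp(-t), -2*t*exp(-t)]
  [t*exp(-t), 5*t*exp(-t) + exp(-t), -2*t*exp(-t)]
  [3*t*exp(-t), 15*t*exp(-t), -6*t*exp(-t) + exp(-t)]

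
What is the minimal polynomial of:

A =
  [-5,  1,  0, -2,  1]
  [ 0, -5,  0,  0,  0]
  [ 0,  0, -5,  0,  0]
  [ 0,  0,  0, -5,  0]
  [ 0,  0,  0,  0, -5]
x^2 + 10*x + 25

The characteristic polynomial is χ_A(x) = (x + 5)^5, so the eigenvalues are known. The minimal polynomial is
  m_A(x) = Π_λ (x − λ)^{k_λ}
where k_λ is the size of the *largest* Jordan block for λ (equivalently, the smallest k with (A − λI)^k v = 0 for every generalised eigenvector v of λ).

  λ = -5: largest Jordan block has size 2, contributing (x + 5)^2

So m_A(x) = (x + 5)^2 = x^2 + 10*x + 25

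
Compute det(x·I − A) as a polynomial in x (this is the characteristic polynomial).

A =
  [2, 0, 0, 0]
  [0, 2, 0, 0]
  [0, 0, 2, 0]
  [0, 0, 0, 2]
x^4 - 8*x^3 + 24*x^2 - 32*x + 16

Expanding det(x·I − A) (e.g. by cofactor expansion or by noting that A is similar to its Jordan form J, which has the same characteristic polynomial as A) gives
  χ_A(x) = x^4 - 8*x^3 + 24*x^2 - 32*x + 16
which factors as (x - 2)^4. The eigenvalues (with algebraic multiplicities) are λ = 2 with multiplicity 4.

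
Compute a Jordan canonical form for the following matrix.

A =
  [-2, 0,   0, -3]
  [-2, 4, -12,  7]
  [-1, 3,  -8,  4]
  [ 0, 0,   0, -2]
J_2(-2) ⊕ J_2(-2)

The characteristic polynomial is
  det(x·I − A) = x^4 + 8*x^3 + 24*x^2 + 32*x + 16 = (x + 2)^4

Eigenvalues and multiplicities (the geometric multiplicity of λ is n − rank(A − λI), which equals the number of Jordan blocks for λ):
  λ = -2: algebraic multiplicity = 4, geometric multiplicity = 2

Determining the block sizes for each eigenvalue:
  λ = -2: with am = 4 and gm = 2, the partition is not yet determined (e.g. several partitions of 4 into 2 parts exist). Let N = A − (-2)·I. Computing rank(N^1) = 2, rank(N^2) = 0; the number of blocks of size ≥ j is rank(N^{j−1}) − rank(N^j), giving [2, 2]. So we have 2 block(s) of size 2 → block sizes [2, 2]

Assembling the blocks gives a Jordan form
J =
  [-2,  1,  0,  0]
  [ 0, -2,  0,  0]
  [ 0,  0, -2,  1]
  [ 0,  0,  0, -2]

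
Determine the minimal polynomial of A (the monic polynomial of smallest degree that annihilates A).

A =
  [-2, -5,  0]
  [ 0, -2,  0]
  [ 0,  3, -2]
x^2 + 4*x + 4

The characteristic polynomial is χ_A(x) = (x + 2)^3, so the eigenvalues are known. The minimal polynomial is
  m_A(x) = Π_λ (x − λ)^{k_λ}
where k_λ is the size of the *largest* Jordan block for λ (equivalently, the smallest k with (A − λI)^k v = 0 for every generalised eigenvector v of λ).

  λ = -2: largest Jordan block has size 2, contributing (x + 2)^2

So m_A(x) = (x + 2)^2 = x^2 + 4*x + 4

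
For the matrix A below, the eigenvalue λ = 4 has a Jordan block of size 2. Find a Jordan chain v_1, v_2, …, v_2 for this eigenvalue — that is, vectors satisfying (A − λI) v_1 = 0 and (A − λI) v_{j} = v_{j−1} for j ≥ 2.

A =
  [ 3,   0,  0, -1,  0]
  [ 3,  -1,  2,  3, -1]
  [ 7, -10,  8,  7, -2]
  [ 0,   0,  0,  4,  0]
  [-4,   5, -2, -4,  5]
A Jordan chain for λ = 4 of length 2:
v_1 = (0, -5, -10, 0, 5)ᵀ
v_2 = (0, 1, 0, 0, 0)ᵀ

Let N = A − (4)·I. We want v_2 with N^2 v_2 = 0 but N^1 v_2 ≠ 0; then v_{j-1} := N · v_j for j = 2, …, 2.

Pick v_2 = (0, 1, 0, 0, 0)ᵀ.
Then v_1 = N · v_2 = (0, -5, -10, 0, 5)ᵀ.

Sanity check: (A − (4)·I) v_1 = (0, 0, 0, 0, 0)ᵀ = 0. ✓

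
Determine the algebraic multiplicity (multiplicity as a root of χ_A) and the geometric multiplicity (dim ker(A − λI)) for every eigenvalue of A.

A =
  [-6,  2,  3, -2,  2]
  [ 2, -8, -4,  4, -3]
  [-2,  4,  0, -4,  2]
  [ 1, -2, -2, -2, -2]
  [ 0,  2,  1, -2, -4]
λ = -4: alg = 5, geom = 2

Step 1 — factor the characteristic polynomial to read off the algebraic multiplicities:
  χ_A(x) = (x + 4)^5

Step 2 — compute geometric multiplicities via the rank-nullity identity g(λ) = n − rank(A − λI):
  rank(A − (-4)·I) = 3, so dim ker(A − (-4)·I) = n − 3 = 2

Summary:
  λ = -4: algebraic multiplicity = 5, geometric multiplicity = 2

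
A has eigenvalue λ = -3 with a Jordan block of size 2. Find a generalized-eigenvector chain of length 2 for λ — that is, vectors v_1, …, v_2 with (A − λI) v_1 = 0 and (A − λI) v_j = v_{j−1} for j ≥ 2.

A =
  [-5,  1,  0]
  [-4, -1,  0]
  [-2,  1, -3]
A Jordan chain for λ = -3 of length 2:
v_1 = (-2, -4, -2)ᵀ
v_2 = (1, 0, 0)ᵀ

Let N = A − (-3)·I. We want v_2 with N^2 v_2 = 0 but N^1 v_2 ≠ 0; then v_{j-1} := N · v_j for j = 2, …, 2.

Pick v_2 = (1, 0, 0)ᵀ.
Then v_1 = N · v_2 = (-2, -4, -2)ᵀ.

Sanity check: (A − (-3)·I) v_1 = (0, 0, 0)ᵀ = 0. ✓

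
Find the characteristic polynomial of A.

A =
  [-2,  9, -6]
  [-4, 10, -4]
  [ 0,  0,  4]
x^3 - 12*x^2 + 48*x - 64

Expanding det(x·I − A) (e.g. by cofactor expansion or by noting that A is similar to its Jordan form J, which has the same characteristic polynomial as A) gives
  χ_A(x) = x^3 - 12*x^2 + 48*x - 64
which factors as (x - 4)^3. The eigenvalues (with algebraic multiplicities) are λ = 4 with multiplicity 3.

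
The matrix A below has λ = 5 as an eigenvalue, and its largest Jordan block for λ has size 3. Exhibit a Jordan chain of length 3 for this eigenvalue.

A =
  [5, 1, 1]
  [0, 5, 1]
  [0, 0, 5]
A Jordan chain for λ = 5 of length 3:
v_1 = (1, 0, 0)ᵀ
v_2 = (1, 1, 0)ᵀ
v_3 = (0, 0, 1)ᵀ

Let N = A − (5)·I. We want v_3 with N^3 v_3 = 0 but N^2 v_3 ≠ 0; then v_{j-1} := N · v_j for j = 3, …, 2.

Pick v_3 = (0, 0, 1)ᵀ.
Then v_2 = N · v_3 = (1, 1, 0)ᵀ.
Then v_1 = N · v_2 = (1, 0, 0)ᵀ.

Sanity check: (A − (5)·I) v_1 = (0, 0, 0)ᵀ = 0. ✓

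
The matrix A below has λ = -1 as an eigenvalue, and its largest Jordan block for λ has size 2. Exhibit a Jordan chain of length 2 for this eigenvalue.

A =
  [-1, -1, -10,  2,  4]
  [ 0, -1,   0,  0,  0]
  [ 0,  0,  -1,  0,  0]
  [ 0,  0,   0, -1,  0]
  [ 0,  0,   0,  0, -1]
A Jordan chain for λ = -1 of length 2:
v_1 = (-1, 0, 0, 0, 0)ᵀ
v_2 = (0, 1, 0, 0, 0)ᵀ

Let N = A − (-1)·I. We want v_2 with N^2 v_2 = 0 but N^1 v_2 ≠ 0; then v_{j-1} := N · v_j for j = 2, …, 2.

Pick v_2 = (0, 1, 0, 0, 0)ᵀ.
Then v_1 = N · v_2 = (-1, 0, 0, 0, 0)ᵀ.

Sanity check: (A − (-1)·I) v_1 = (0, 0, 0, 0, 0)ᵀ = 0. ✓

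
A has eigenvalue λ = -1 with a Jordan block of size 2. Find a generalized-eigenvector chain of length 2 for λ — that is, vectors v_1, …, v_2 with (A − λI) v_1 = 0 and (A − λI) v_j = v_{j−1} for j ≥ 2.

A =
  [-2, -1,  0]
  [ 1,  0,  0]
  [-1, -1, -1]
A Jordan chain for λ = -1 of length 2:
v_1 = (-1, 1, -1)ᵀ
v_2 = (1, 0, 0)ᵀ

Let N = A − (-1)·I. We want v_2 with N^2 v_2 = 0 but N^1 v_2 ≠ 0; then v_{j-1} := N · v_j for j = 2, …, 2.

Pick v_2 = (1, 0, 0)ᵀ.
Then v_1 = N · v_2 = (-1, 1, -1)ᵀ.

Sanity check: (A − (-1)·I) v_1 = (0, 0, 0)ᵀ = 0. ✓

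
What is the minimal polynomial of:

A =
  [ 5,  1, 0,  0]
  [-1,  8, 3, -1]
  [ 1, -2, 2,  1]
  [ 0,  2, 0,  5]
x^3 - 15*x^2 + 75*x - 125

The characteristic polynomial is χ_A(x) = (x - 5)^4, so the eigenvalues are known. The minimal polynomial is
  m_A(x) = Π_λ (x − λ)^{k_λ}
where k_λ is the size of the *largest* Jordan block for λ (equivalently, the smallest k with (A − λI)^k v = 0 for every generalised eigenvector v of λ).

  λ = 5: largest Jordan block has size 3, contributing (x − 5)^3

So m_A(x) = (x - 5)^3 = x^3 - 15*x^2 + 75*x - 125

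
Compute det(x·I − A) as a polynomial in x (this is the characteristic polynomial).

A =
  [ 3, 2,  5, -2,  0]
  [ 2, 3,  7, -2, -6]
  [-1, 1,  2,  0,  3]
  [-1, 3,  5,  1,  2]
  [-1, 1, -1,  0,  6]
x^5 - 15*x^4 + 90*x^3 - 270*x^2 + 405*x - 243

Expanding det(x·I − A) (e.g. by cofactor expansion or by noting that A is similar to its Jordan form J, which has the same characteristic polynomial as A) gives
  χ_A(x) = x^5 - 15*x^4 + 90*x^3 - 270*x^2 + 405*x - 243
which factors as (x - 3)^5. The eigenvalues (with algebraic multiplicities) are λ = 3 with multiplicity 5.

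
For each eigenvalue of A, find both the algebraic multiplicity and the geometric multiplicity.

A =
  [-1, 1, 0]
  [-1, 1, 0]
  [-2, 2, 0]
λ = 0: alg = 3, geom = 2

Step 1 — factor the characteristic polynomial to read off the algebraic multiplicities:
  χ_A(x) = x^3

Step 2 — compute geometric multiplicities via the rank-nullity identity g(λ) = n − rank(A − λI):
  rank(A − (0)·I) = 1, so dim ker(A − (0)·I) = n − 1 = 2

Summary:
  λ = 0: algebraic multiplicity = 3, geometric multiplicity = 2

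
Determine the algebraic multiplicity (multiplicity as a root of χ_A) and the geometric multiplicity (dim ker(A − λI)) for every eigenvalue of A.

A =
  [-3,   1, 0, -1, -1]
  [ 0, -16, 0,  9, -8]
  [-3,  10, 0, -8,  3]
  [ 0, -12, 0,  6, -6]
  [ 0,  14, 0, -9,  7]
λ = -3: alg = 2, geom = 1; λ = 0: alg = 3, geom = 1

Step 1 — factor the characteristic polynomial to read off the algebraic multiplicities:
  χ_A(x) = x^3*(x + 3)^2

Step 2 — compute geometric multiplicities via the rank-nullity identity g(λ) = n − rank(A − λI):
  rank(A − (-3)·I) = 4, so dim ker(A − (-3)·I) = n − 4 = 1
  rank(A − (0)·I) = 4, so dim ker(A − (0)·I) = n − 4 = 1

Summary:
  λ = -3: algebraic multiplicity = 2, geometric multiplicity = 1
  λ = 0: algebraic multiplicity = 3, geometric multiplicity = 1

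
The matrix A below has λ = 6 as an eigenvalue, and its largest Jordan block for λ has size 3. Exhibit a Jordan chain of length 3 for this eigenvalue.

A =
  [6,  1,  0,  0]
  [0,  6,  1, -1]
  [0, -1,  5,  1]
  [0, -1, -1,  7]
A Jordan chain for λ = 6 of length 3:
v_1 = (1, 0, -1, -1)ᵀ
v_2 = (0, 1, -1, -1)ᵀ
v_3 = (0, 0, 1, 0)ᵀ

Let N = A − (6)·I. We want v_3 with N^3 v_3 = 0 but N^2 v_3 ≠ 0; then v_{j-1} := N · v_j for j = 3, …, 2.

Pick v_3 = (0, 0, 1, 0)ᵀ.
Then v_2 = N · v_3 = (0, 1, -1, -1)ᵀ.
Then v_1 = N · v_2 = (1, 0, -1, -1)ᵀ.

Sanity check: (A − (6)·I) v_1 = (0, 0, 0, 0)ᵀ = 0. ✓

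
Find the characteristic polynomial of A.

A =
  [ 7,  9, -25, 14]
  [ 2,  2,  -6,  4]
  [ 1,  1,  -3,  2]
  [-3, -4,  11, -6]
x^4

Expanding det(x·I − A) (e.g. by cofactor expansion or by noting that A is similar to its Jordan form J, which has the same characteristic polynomial as A) gives
  χ_A(x) = x^4
which factors as x^4. The eigenvalues (with algebraic multiplicities) are λ = 0 with multiplicity 4.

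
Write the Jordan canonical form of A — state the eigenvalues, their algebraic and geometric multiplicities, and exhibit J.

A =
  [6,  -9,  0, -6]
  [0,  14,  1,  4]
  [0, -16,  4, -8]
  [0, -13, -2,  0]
J_3(6) ⊕ J_1(6)

The characteristic polynomial is
  det(x·I − A) = x^4 - 24*x^3 + 216*x^2 - 864*x + 1296 = (x - 6)^4

Eigenvalues and multiplicities (the geometric multiplicity of λ is n − rank(A − λI), which equals the number of Jordan blocks for λ):
  λ = 6: algebraic multiplicity = 4, geometric multiplicity = 2

Determining the block sizes for each eigenvalue:
  λ = 6: with am = 4 and gm = 2, the partition is not yet determined (e.g. several partitions of 4 into 2 parts exist). Let N = A − (6)·I. Computing rank(N^1) = 2, rank(N^2) = 1, rank(N^3) = 0; the number of blocks of size ≥ j is rank(N^{j−1}) − rank(N^j), giving [2, 1, 1]. So we have 1 block(s) of size 3, 1 block(s) of size 1 → block sizes [3, 1]

Assembling the blocks gives a Jordan form
J =
  [6, 1, 0, 0]
  [0, 6, 1, 0]
  [0, 0, 6, 0]
  [0, 0, 0, 6]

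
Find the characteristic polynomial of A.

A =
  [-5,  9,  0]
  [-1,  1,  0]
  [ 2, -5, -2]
x^3 + 6*x^2 + 12*x + 8

Expanding det(x·I − A) (e.g. by cofactor expansion or by noting that A is similar to its Jordan form J, which has the same characteristic polynomial as A) gives
  χ_A(x) = x^3 + 6*x^2 + 12*x + 8
which factors as (x + 2)^3. The eigenvalues (with algebraic multiplicities) are λ = -2 with multiplicity 3.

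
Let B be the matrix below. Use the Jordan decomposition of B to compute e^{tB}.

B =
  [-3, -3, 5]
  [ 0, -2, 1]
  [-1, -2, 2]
e^{tB} =
  [-t^2*exp(-t)/2 - 2*t*exp(-t) + exp(-t), -t^2*exp(-t)/2 - 3*t*exp(-t), t^2*exp(-t) + 5*t*exp(-t)]
  [-t^2*exp(-t)/2, -t^2*exp(-t)/2 - t*exp(-t) + exp(-t), t^2*exp(-t) + t*exp(-t)]
  [-t^2*exp(-t)/2 - t*exp(-t), -t^2*exp(-t)/2 - 2*t*exp(-t), t^2*exp(-t) + 3*t*exp(-t) + exp(-t)]

Strategy: write B = P · J · P⁻¹ where J is a Jordan canonical form, so e^{tB} = P · e^{tJ} · P⁻¹, and e^{tJ} can be computed block-by-block.

B has Jordan form
J =
  [-1,  1,  0]
  [ 0, -1,  1]
  [ 0,  0, -1]
(up to reordering of blocks).

Per-block formulas:
  For a 3×3 Jordan block J_3(-1): exp(t · J_3(-1)) = e^(-1t)·(I + t·N + (t^2/2)·N^2), where N is the 3×3 nilpotent shift.

After assembling e^{tJ} and conjugating by P, we get:

e^{tB} =
  [-t^2*exp(-t)/2 - 2*t*exp(-t) + exp(-t), -t^2*exp(-t)/2 - 3*t*exp(-t), t^2*exp(-t) + 5*t*exp(-t)]
  [-t^2*exp(-t)/2, -t^2*exp(-t)/2 - t*exp(-t) + exp(-t), t^2*exp(-t) + t*exp(-t)]
  [-t^2*exp(-t)/2 - t*exp(-t), -t^2*exp(-t)/2 - 2*t*exp(-t), t^2*exp(-t) + 3*t*exp(-t) + exp(-t)]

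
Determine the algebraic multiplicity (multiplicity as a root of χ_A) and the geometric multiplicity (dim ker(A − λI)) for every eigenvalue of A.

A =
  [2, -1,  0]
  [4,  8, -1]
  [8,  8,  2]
λ = 4: alg = 3, geom = 1

Step 1 — factor the characteristic polynomial to read off the algebraic multiplicities:
  χ_A(x) = (x - 4)^3

Step 2 — compute geometric multiplicities via the rank-nullity identity g(λ) = n − rank(A − λI):
  rank(A − (4)·I) = 2, so dim ker(A − (4)·I) = n − 2 = 1

Summary:
  λ = 4: algebraic multiplicity = 3, geometric multiplicity = 1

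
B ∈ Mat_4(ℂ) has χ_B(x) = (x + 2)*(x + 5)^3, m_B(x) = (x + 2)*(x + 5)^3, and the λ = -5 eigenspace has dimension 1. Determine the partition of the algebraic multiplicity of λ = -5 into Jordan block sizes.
Block sizes for λ = -5: [3]

Step 1 — from the characteristic polynomial, algebraic multiplicity of λ = -5 is 3. From dim ker(B − (-5)·I) = 1, there are exactly 1 Jordan blocks for λ = -5.
Step 2 — from the minimal polynomial, the factor (x + 5)^3 tells us the largest block for λ = -5 has size 3.
Step 3 — with total size 3, 1 blocks, and largest block 3, the block sizes (in nonincreasing order) are [3].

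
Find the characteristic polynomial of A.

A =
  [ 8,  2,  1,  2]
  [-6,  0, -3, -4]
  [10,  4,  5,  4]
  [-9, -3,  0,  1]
x^4 - 14*x^3 + 73*x^2 - 168*x + 144

Expanding det(x·I − A) (e.g. by cofactor expansion or by noting that A is similar to its Jordan form J, which has the same characteristic polynomial as A) gives
  χ_A(x) = x^4 - 14*x^3 + 73*x^2 - 168*x + 144
which factors as (x - 4)^2*(x - 3)^2. The eigenvalues (with algebraic multiplicities) are λ = 3 with multiplicity 2, λ = 4 with multiplicity 2.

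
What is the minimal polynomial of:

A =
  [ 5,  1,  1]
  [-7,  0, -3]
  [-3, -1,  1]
x^3 - 6*x^2 + 12*x - 8

The characteristic polynomial is χ_A(x) = (x - 2)^3, so the eigenvalues are known. The minimal polynomial is
  m_A(x) = Π_λ (x − λ)^{k_λ}
where k_λ is the size of the *largest* Jordan block for λ (equivalently, the smallest k with (A − λI)^k v = 0 for every generalised eigenvector v of λ).

  λ = 2: largest Jordan block has size 3, contributing (x − 2)^3

So m_A(x) = (x - 2)^3 = x^3 - 6*x^2 + 12*x - 8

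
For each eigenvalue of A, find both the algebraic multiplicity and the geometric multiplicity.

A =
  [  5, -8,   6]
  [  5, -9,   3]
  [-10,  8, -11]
λ = -5: alg = 3, geom = 2

Step 1 — factor the characteristic polynomial to read off the algebraic multiplicities:
  χ_A(x) = (x + 5)^3

Step 2 — compute geometric multiplicities via the rank-nullity identity g(λ) = n − rank(A − λI):
  rank(A − (-5)·I) = 1, so dim ker(A − (-5)·I) = n − 1 = 2

Summary:
  λ = -5: algebraic multiplicity = 3, geometric multiplicity = 2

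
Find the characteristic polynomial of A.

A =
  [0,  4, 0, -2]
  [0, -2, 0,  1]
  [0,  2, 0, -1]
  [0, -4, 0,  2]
x^4

Expanding det(x·I − A) (e.g. by cofactor expansion or by noting that A is similar to its Jordan form J, which has the same characteristic polynomial as A) gives
  χ_A(x) = x^4
which factors as x^4. The eigenvalues (with algebraic multiplicities) are λ = 0 with multiplicity 4.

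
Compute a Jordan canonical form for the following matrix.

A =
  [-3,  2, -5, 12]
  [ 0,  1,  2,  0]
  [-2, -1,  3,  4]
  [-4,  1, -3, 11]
J_3(3) ⊕ J_1(3)

The characteristic polynomial is
  det(x·I − A) = x^4 - 12*x^3 + 54*x^2 - 108*x + 81 = (x - 3)^4

Eigenvalues and multiplicities (the geometric multiplicity of λ is n − rank(A − λI), which equals the number of Jordan blocks for λ):
  λ = 3: algebraic multiplicity = 4, geometric multiplicity = 2

Determining the block sizes for each eigenvalue:
  λ = 3: with am = 4 and gm = 2, the partition is not yet determined (e.g. several partitions of 4 into 2 parts exist). Let N = A − (3)·I. Computing rank(N^1) = 2, rank(N^2) = 1, rank(N^3) = 0; the number of blocks of size ≥ j is rank(N^{j−1}) − rank(N^j), giving [2, 1, 1]. So we have 1 block(s) of size 3, 1 block(s) of size 1 → block sizes [3, 1]

Assembling the blocks gives a Jordan form
J =
  [3, 1, 0, 0]
  [0, 3, 1, 0]
  [0, 0, 3, 0]
  [0, 0, 0, 3]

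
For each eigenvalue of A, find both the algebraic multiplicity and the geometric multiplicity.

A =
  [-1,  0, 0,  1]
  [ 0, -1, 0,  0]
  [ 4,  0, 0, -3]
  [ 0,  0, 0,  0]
λ = -1: alg = 2, geom = 2; λ = 0: alg = 2, geom = 1

Step 1 — factor the characteristic polynomial to read off the algebraic multiplicities:
  χ_A(x) = x^2*(x + 1)^2

Step 2 — compute geometric multiplicities via the rank-nullity identity g(λ) = n − rank(A − λI):
  rank(A − (-1)·I) = 2, so dim ker(A − (-1)·I) = n − 2 = 2
  rank(A − (0)·I) = 3, so dim ker(A − (0)·I) = n − 3 = 1

Summary:
  λ = -1: algebraic multiplicity = 2, geometric multiplicity = 2
  λ = 0: algebraic multiplicity = 2, geometric multiplicity = 1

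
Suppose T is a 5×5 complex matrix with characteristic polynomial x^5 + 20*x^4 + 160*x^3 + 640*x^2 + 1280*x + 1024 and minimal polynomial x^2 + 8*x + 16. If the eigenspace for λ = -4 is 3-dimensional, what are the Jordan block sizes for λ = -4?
Block sizes for λ = -4: [2, 2, 1]

Step 1 — from the characteristic polynomial, algebraic multiplicity of λ = -4 is 5. From dim ker(T − (-4)·I) = 3, there are exactly 3 Jordan blocks for λ = -4.
Step 2 — from the minimal polynomial, the factor (x + 4)^2 tells us the largest block for λ = -4 has size 2.
Step 3 — with total size 5, 3 blocks, and largest block 2, the block sizes (in nonincreasing order) are [2, 2, 1].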